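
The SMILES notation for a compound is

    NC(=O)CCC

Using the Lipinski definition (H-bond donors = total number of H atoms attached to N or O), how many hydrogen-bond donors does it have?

2

Donors: find every N or O and count the H atoms it carries.
  atom 1 (N): bond orders sum to 1 → 2 H
  atom 3 (O): bond orders sum to 2 → 0 H
Lipinski HBD = 2.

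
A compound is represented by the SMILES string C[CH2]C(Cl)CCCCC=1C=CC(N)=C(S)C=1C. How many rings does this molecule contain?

In SMILES, each pair of matching ring-closure digits denotes one ring-closing bond; the number of such bonds equals the number of independent rings.
Ring-closure bonds here: 1.

1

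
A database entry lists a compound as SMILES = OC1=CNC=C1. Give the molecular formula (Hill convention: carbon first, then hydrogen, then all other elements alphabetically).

C4H5NO

Walk through each heavy atom and fill implicit hydrogens from standard valence (C 4, N 3, O 2, S 2, halogen 1):
  atom 1: O, bond orders sum to 1 (valence 2) → 1 H
  atom 2: C, bond orders sum to 4 (valence 4) → 0 H
  atom 3: C, bond orders sum to 3 (valence 4) → 1 H
  atom 4: N, bond orders sum to 2 (valence 3) → 1 H
  atom 5: C, bond orders sum to 3 (valence 4) → 1 H
  atom 6: C, bond orders sum to 3 (valence 4) → 1 H
Totals → C:4, H:5, N:1, O:1.
In Hill order: C4H5NO.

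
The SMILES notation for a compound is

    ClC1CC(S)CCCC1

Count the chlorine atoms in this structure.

Scan the SMILES for Cl atoms (remember two-letter symbols like Cl and Br are single atoms).
Chlorine count: 1.

1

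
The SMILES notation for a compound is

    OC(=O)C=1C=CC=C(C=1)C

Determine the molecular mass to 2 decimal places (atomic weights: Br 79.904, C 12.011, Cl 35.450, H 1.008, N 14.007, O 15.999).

First, the molecular formula is C8H8O2 (counting implicit H from valence).
  C: 8 × 12.011 = 96.088
  H: 8 × 1.008 = 8.064
  O: 2 × 15.999 = 31.998
Sum: 8×12.011 + 8×1.008 + 2×15.999 = 136.150 → 136.15 g/mol.

136.15 g/mol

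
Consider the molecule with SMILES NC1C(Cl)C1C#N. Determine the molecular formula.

Walk through each heavy atom and fill implicit hydrogens from standard valence (C 4, N 3, O 2, S 2, halogen 1):
  atom 1: N, bond orders sum to 1 (valence 3) → 2 H
  atom 2: C, bond orders sum to 3 (valence 4) → 1 H
  atom 3: C, bond orders sum to 3 (valence 4) → 1 H
  atom 4: Cl (halogen, monovalent) → 0 H
  atom 5: C, bond orders sum to 3 (valence 4) → 1 H
  atom 6: C, bond orders sum to 4 (valence 4) → 0 H
  atom 7: N, bond orders sum to 3 (valence 3) → 0 H
Totals → C:4, H:5, Cl:1, N:2.

C4H5ClN2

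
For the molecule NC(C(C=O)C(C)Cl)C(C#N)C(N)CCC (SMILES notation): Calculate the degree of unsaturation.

Molecular formula: C11H20ClN3O.
DoU = (2C + 2 + N − H − X) / 2, where X is the halogen count and O/S are ignored.
    = (2·11 + 2 + 3 − 20 − 1) / 2 = 6 / 2 = 3.

3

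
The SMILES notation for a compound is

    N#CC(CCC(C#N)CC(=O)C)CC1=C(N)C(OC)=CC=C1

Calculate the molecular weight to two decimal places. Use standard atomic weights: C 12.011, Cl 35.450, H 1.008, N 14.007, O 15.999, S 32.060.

299.37 g/mol

First, the molecular formula is C17H21N3O2 (counting implicit H from valence).
  C: 17 × 12.011 = 204.187
  H: 21 × 1.008 = 21.168
  N: 3 × 14.007 = 42.021
  O: 2 × 15.999 = 31.998
Sum: 17×12.011 + 21×1.008 + 3×14.007 + 2×15.999 = 299.374 → 299.37 g/mol.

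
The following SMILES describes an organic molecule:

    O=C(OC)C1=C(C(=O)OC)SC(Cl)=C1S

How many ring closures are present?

1

In SMILES, each pair of matching ring-closure digits denotes one ring-closing bond; the number of such bonds equals the number of independent rings.
Ring-closure bonds here: 1.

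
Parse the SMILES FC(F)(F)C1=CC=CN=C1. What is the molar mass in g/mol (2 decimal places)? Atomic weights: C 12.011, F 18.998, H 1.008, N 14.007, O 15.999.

First, the molecular formula is C6H4F3N (counting implicit H from valence).
  C: 6 × 12.011 = 72.066
  F: 3 × 18.998 = 56.994
  H: 4 × 1.008 = 4.032
  N: 1 × 14.007 = 14.007
Sum: 6×12.011 + 3×18.998 + 4×1.008 + 1×14.007 = 147.099 → 147.10 g/mol.

147.10 g/mol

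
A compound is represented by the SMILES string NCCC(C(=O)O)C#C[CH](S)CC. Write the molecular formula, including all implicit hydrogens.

C9H15NO2S

Walk through each heavy atom and fill implicit hydrogens from standard valence (C 4, N 3, O 2, S 2, halogen 1):
  atom 1: N, bond orders sum to 1 (valence 3) → 2 H
  atom 2: C, bond orders sum to 2 (valence 4) → 2 H
  atom 3: C, bond orders sum to 2 (valence 4) → 2 H
  atom 4: C, bond orders sum to 3 (valence 4) → 1 H
  atom 5: C, bond orders sum to 4 (valence 4) → 0 H
  atom 6: O, bond orders sum to 2 (valence 2) → 0 H
  atom 7: O, bond orders sum to 1 (valence 2) → 1 H
  atom 8: C, bond orders sum to 4 (valence 4) → 0 H
  atom 9: C, bond orders sum to 4 (valence 4) → 0 H
  atom 10: C with explicit H count 1
  atom 11: S, bond orders sum to 1 (valence 2) → 1 H
  atom 12: C, bond orders sum to 2 (valence 4) → 2 H
  atom 13: C, bond orders sum to 1 (valence 4) → 3 H
Totals → C:9, H:15, N:1, O:2, S:1.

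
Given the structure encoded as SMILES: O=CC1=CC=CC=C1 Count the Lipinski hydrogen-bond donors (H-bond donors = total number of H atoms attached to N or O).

0

Donors: find every N or O and count the H atoms it carries.
  atom 1 (O): bond orders sum to 2 → 0 H
Lipinski HBD = 0.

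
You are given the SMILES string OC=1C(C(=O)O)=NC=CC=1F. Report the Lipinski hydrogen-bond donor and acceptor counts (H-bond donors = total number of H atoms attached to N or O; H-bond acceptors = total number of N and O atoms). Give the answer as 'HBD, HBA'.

2, 4

Donors: find every N or O and count the H atoms it carries.
  atom 1 (O): bond orders sum to 1 → 1 H
  atom 5 (O): bond orders sum to 2 → 0 H
  atom 6 (O): bond orders sum to 1 → 1 H
  atom 7 (N): bond orders sum to 3 → 0 H
Lipinski HBD = 2.
Acceptors: N atoms = 1, O atoms = 3 → HBA = 4.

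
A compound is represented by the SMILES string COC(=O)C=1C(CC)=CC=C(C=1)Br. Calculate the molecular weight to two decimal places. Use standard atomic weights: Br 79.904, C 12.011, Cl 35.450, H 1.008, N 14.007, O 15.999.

First, the molecular formula is C10H11BrO2 (counting implicit H from valence).
  Br: 1 × 79.904 = 79.904
  C: 10 × 12.011 = 120.110
  H: 11 × 1.008 = 11.088
  O: 2 × 15.999 = 31.998
Sum: 1×79.904 + 10×12.011 + 11×1.008 + 2×15.999 = 243.100 → 243.10 g/mol.

243.10 g/mol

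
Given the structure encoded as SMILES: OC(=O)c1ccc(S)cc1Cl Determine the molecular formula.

Walk through each heavy atom and fill implicit hydrogens from standard valence (C 4, N 3, O 2, S 2, halogen 1); for lowercase aromatic atoms, an aromatic c carries 1 H when it has two neighbours and 0 H with three, and aromatic n carries 0 H:
  atom 1: O, bond orders sum to 1 (valence 2) → 1 H
  atom 2: C, bond orders sum to 4 (valence 4) → 0 H
  atom 3: O, bond orders sum to 2 (valence 2) → 0 H
  atom 4: aromatic c, 3 neighbours → 0 H
  atom 5: aromatic c, 2 neighbours → 1 H
  atom 6: aromatic c, 2 neighbours → 1 H
  atom 7: aromatic c, 3 neighbours → 0 H
  atom 8: S, bond orders sum to 1 (valence 2) → 1 H
  atom 9: aromatic c, 2 neighbours → 1 H
  atom 10: aromatic c, 3 neighbours → 0 H
  atom 11: Cl (halogen, monovalent) → 0 H
Totals → C:7, H:5, Cl:1, O:2, S:1.

C7H5ClO2S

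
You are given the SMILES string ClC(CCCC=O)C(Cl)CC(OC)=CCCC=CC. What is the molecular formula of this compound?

Walk through each heavy atom and fill implicit hydrogens from standard valence (C 4, N 3, O 2, S 2, halogen 1):
  atom 1: Cl (halogen, monovalent) → 0 H
  atom 2: C, bond orders sum to 3 (valence 4) → 1 H
  atom 3: C, bond orders sum to 2 (valence 4) → 2 H
  atom 4: C, bond orders sum to 2 (valence 4) → 2 H
  atom 5: C, bond orders sum to 2 (valence 4) → 2 H
  atom 6: C, bond orders sum to 3 (valence 4) → 1 H
  atom 7: O, bond orders sum to 2 (valence 2) → 0 H
  atom 8: C, bond orders sum to 3 (valence 4) → 1 H
  atom 9: Cl (halogen, monovalent) → 0 H
  atom 10: C, bond orders sum to 2 (valence 4) → 2 H
  atom 11: C, bond orders sum to 4 (valence 4) → 0 H
  atom 12: O, bond orders sum to 2 (valence 2) → 0 H
  atom 13: C, bond orders sum to 1 (valence 4) → 3 H
  atom 14: C, bond orders sum to 3 (valence 4) → 1 H
  atom 15: C, bond orders sum to 2 (valence 4) → 2 H
  atom 16: C, bond orders sum to 2 (valence 4) → 2 H
  atom 17: C, bond orders sum to 3 (valence 4) → 1 H
  atom 18: C, bond orders sum to 3 (valence 4) → 1 H
  atom 19: C, bond orders sum to 1 (valence 4) → 3 H
Totals → C:15, H:24, Cl:2, O:2.
In Hill order: C15H24Cl2O2.

C15H24Cl2O2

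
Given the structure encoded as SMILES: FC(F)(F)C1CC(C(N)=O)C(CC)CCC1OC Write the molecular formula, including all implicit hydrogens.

Walk through each heavy atom and fill implicit hydrogens from standard valence (C 4, N 3, O 2, S 2, halogen 1):
  atom 1: F (halogen, monovalent) → 0 H
  atom 2: C, bond orders sum to 4 (valence 4) → 0 H
  atom 3: F (halogen, monovalent) → 0 H
  atom 4: F (halogen, monovalent) → 0 H
  atom 5: C, bond orders sum to 3 (valence 4) → 1 H
  atom 6: C, bond orders sum to 2 (valence 4) → 2 H
  atom 7: C, bond orders sum to 3 (valence 4) → 1 H
  atom 8: C, bond orders sum to 4 (valence 4) → 0 H
  atom 9: N, bond orders sum to 1 (valence 3) → 2 H
  atom 10: O, bond orders sum to 2 (valence 2) → 0 H
  atom 11: C, bond orders sum to 3 (valence 4) → 1 H
  atom 12: C, bond orders sum to 2 (valence 4) → 2 H
  atom 13: C, bond orders sum to 1 (valence 4) → 3 H
  atom 14: C, bond orders sum to 2 (valence 4) → 2 H
  atom 15: C, bond orders sum to 2 (valence 4) → 2 H
  atom 16: C, bond orders sum to 3 (valence 4) → 1 H
  atom 17: O, bond orders sum to 2 (valence 2) → 0 H
  atom 18: C, bond orders sum to 1 (valence 4) → 3 H
Totals → C:12, H:20, F:3, N:1, O:2.
In Hill order: C12H20F3NO2.

C12H20F3NO2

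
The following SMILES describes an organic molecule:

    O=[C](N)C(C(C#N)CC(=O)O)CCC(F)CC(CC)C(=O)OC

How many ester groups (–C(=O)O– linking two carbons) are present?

1

The ester motif appears at heavy-atom position 20 in the SMILES.
Other groups present: 1 amide, 1 carboxylic acid, 1 nitrile.
Ester count: 1.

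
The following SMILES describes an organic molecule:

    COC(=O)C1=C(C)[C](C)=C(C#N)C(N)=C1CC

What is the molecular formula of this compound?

C13H16N2O2

Walk through each heavy atom and fill implicit hydrogens from standard valence (C 4, N 3, O 2, S 2, halogen 1):
  atom 1: C, bond orders sum to 1 (valence 4) → 3 H
  atom 2: O, bond orders sum to 2 (valence 2) → 0 H
  atom 3: C, bond orders sum to 4 (valence 4) → 0 H
  atom 4: O, bond orders sum to 2 (valence 2) → 0 H
  atom 5: C, bond orders sum to 4 (valence 4) → 0 H
  atom 6: C, bond orders sum to 4 (valence 4) → 0 H
  atom 7: C, bond orders sum to 1 (valence 4) → 3 H
  atom 8: C with explicit H count 0
  atom 9: C, bond orders sum to 1 (valence 4) → 3 H
  atom 10: C, bond orders sum to 4 (valence 4) → 0 H
  atom 11: C, bond orders sum to 4 (valence 4) → 0 H
  atom 12: N, bond orders sum to 3 (valence 3) → 0 H
  atom 13: C, bond orders sum to 4 (valence 4) → 0 H
  atom 14: N, bond orders sum to 1 (valence 3) → 2 H
  atom 15: C, bond orders sum to 4 (valence 4) → 0 H
  atom 16: C, bond orders sum to 2 (valence 4) → 2 H
  atom 17: C, bond orders sum to 1 (valence 4) → 3 H
Totals → C:13, H:16, N:2, O:2.
In Hill order: C13H16N2O2.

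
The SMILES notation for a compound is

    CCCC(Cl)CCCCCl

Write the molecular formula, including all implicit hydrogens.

C8H16Cl2

Walk through each heavy atom and fill implicit hydrogens from standard valence (C 4, N 3, O 2, S 2, halogen 1):
  atom 1: C, bond orders sum to 1 (valence 4) → 3 H
  atom 2: C, bond orders sum to 2 (valence 4) → 2 H
  atom 3: C, bond orders sum to 2 (valence 4) → 2 H
  atom 4: C, bond orders sum to 3 (valence 4) → 1 H
  atom 5: Cl (halogen, monovalent) → 0 H
  atom 6: C, bond orders sum to 2 (valence 4) → 2 H
  atom 7: C, bond orders sum to 2 (valence 4) → 2 H
  atom 8: C, bond orders sum to 2 (valence 4) → 2 H
  atom 9: C, bond orders sum to 2 (valence 4) → 2 H
  atom 10: Cl (halogen, monovalent) → 0 H
Totals → C:8, H:16, Cl:2.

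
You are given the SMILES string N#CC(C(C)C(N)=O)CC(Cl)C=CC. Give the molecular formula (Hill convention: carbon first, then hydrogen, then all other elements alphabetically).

Walk through each heavy atom and fill implicit hydrogens from standard valence (C 4, N 3, O 2, S 2, halogen 1):
  atom 1: N, bond orders sum to 3 (valence 3) → 0 H
  atom 2: C, bond orders sum to 4 (valence 4) → 0 H
  atom 3: C, bond orders sum to 3 (valence 4) → 1 H
  atom 4: C, bond orders sum to 3 (valence 4) → 1 H
  atom 5: C, bond orders sum to 1 (valence 4) → 3 H
  atom 6: C, bond orders sum to 4 (valence 4) → 0 H
  atom 7: N, bond orders sum to 1 (valence 3) → 2 H
  atom 8: O, bond orders sum to 2 (valence 2) → 0 H
  atom 9: C, bond orders sum to 2 (valence 4) → 2 H
  atom 10: C, bond orders sum to 3 (valence 4) → 1 H
  atom 11: Cl (halogen, monovalent) → 0 H
  atom 12: C, bond orders sum to 3 (valence 4) → 1 H
  atom 13: C, bond orders sum to 3 (valence 4) → 1 H
  atom 14: C, bond orders sum to 1 (valence 4) → 3 H
Totals → C:10, H:15, Cl:1, N:2, O:1.
In Hill order: C10H15ClN2O.

C10H15ClN2O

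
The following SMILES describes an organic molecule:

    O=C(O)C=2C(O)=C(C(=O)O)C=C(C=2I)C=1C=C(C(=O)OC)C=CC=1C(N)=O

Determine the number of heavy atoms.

Every atom symbol written in the SMILES (organic subset) is one heavy atom; implicit H are not written.
Heavy atoms by element → C:17, I:1, N:1, O:8.
Total: 27.

27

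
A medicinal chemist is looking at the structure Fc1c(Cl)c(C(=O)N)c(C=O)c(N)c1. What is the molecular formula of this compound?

C8H6ClFN2O2

Walk through each heavy atom and fill implicit hydrogens from standard valence (C 4, N 3, O 2, S 2, halogen 1); for lowercase aromatic atoms, an aromatic c carries 1 H when it has two neighbours and 0 H with three, and aromatic n carries 0 H:
  atom 1: F (halogen, monovalent) → 0 H
  atom 2: aromatic c, 3 neighbours → 0 H
  atom 3: aromatic c, 3 neighbours → 0 H
  atom 4: Cl (halogen, monovalent) → 0 H
  atom 5: aromatic c, 3 neighbours → 0 H
  atom 6: C, bond orders sum to 4 (valence 4) → 0 H
  atom 7: O, bond orders sum to 2 (valence 2) → 0 H
  atom 8: N, bond orders sum to 1 (valence 3) → 2 H
  atom 9: aromatic c, 3 neighbours → 0 H
  atom 10: C, bond orders sum to 3 (valence 4) → 1 H
  atom 11: O, bond orders sum to 2 (valence 2) → 0 H
  atom 12: aromatic c, 3 neighbours → 0 H
  atom 13: N, bond orders sum to 1 (valence 3) → 2 H
  atom 14: aromatic c, 2 neighbours → 1 H
Totals → C:8, H:6, Cl:1, F:1, N:2, O:2.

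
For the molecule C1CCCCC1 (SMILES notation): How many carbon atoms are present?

Count every carbon token in the SMILES (each C, including those in ring-closure positions and inside branches).
Carbon count: 6.

6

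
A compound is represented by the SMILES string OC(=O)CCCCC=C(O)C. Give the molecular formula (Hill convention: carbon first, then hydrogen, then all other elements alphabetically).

C8H14O3

Walk through each heavy atom and fill implicit hydrogens from standard valence (C 4, N 3, O 2, S 2, halogen 1):
  atom 1: O, bond orders sum to 1 (valence 2) → 1 H
  atom 2: C, bond orders sum to 4 (valence 4) → 0 H
  atom 3: O, bond orders sum to 2 (valence 2) → 0 H
  atom 4: C, bond orders sum to 2 (valence 4) → 2 H
  atom 5: C, bond orders sum to 2 (valence 4) → 2 H
  atom 6: C, bond orders sum to 2 (valence 4) → 2 H
  atom 7: C, bond orders sum to 2 (valence 4) → 2 H
  atom 8: C, bond orders sum to 3 (valence 4) → 1 H
  atom 9: C, bond orders sum to 4 (valence 4) → 0 H
  atom 10: O, bond orders sum to 1 (valence 2) → 1 H
  atom 11: C, bond orders sum to 1 (valence 4) → 3 H
Totals → C:8, H:14, O:3.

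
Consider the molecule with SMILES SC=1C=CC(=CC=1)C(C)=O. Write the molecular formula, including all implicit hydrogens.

Walk through each heavy atom and fill implicit hydrogens from standard valence (C 4, N 3, O 2, S 2, halogen 1):
  atom 1: S, bond orders sum to 1 (valence 2) → 1 H
  atom 2: C, bond orders sum to 4 (valence 4) → 0 H
  atom 3: C, bond orders sum to 3 (valence 4) → 1 H
  atom 4: C, bond orders sum to 3 (valence 4) → 1 H
  atom 5: C, bond orders sum to 4 (valence 4) → 0 H
  atom 6: C, bond orders sum to 3 (valence 4) → 1 H
  atom 7: C, bond orders sum to 3 (valence 4) → 1 H
  atom 8: C, bond orders sum to 4 (valence 4) → 0 H
  atom 9: C, bond orders sum to 1 (valence 4) → 3 H
  atom 10: O, bond orders sum to 2 (valence 2) → 0 H
Totals → C:8, H:8, O:1, S:1.
In Hill order: C8H8OS.

C8H8OS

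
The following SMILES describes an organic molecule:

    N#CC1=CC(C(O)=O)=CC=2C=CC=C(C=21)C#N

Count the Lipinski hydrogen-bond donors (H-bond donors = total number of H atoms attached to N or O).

1

Donors: find every N or O and count the H atoms it carries.
  atom 1 (N): bond orders sum to 3 → 0 H
  atom 7 (O): bond orders sum to 1 → 1 H
  atom 8 (O): bond orders sum to 2 → 0 H
  atom 17 (N): bond orders sum to 3 → 0 H
Lipinski HBD = 1.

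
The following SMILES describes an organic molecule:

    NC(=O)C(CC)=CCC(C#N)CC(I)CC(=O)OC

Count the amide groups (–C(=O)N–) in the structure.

1

The amide motif appears at heavy-atom position 2 in the SMILES.
Other groups present: 1 alkene, 1 ester, 1 nitrile.
Amide count: 1.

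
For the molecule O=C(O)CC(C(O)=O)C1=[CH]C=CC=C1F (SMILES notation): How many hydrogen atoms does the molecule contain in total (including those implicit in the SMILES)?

Walk through each heavy atom and fill implicit hydrogens from standard valence (C 4, N 3, O 2, S 2, halogen 1):
  atom 1: O, bond orders sum to 2 (valence 2) → 0 H
  atom 2: C, bond orders sum to 4 (valence 4) → 0 H
  atom 3: O, bond orders sum to 1 (valence 2) → 1 H
  atom 4: C, bond orders sum to 2 (valence 4) → 2 H
  atom 5: C, bond orders sum to 3 (valence 4) → 1 H
  atom 6: C, bond orders sum to 4 (valence 4) → 0 H
  atom 7: O, bond orders sum to 1 (valence 2) → 1 H
  atom 8: O, bond orders sum to 2 (valence 2) → 0 H
  atom 9: C, bond orders sum to 4 (valence 4) → 0 H
  atom 10: C with explicit H count 1
  atom 11: C, bond orders sum to 3 (valence 4) → 1 H
  atom 12: C, bond orders sum to 3 (valence 4) → 1 H
  atom 13: C, bond orders sum to 3 (valence 4) → 1 H
  atom 14: C, bond orders sum to 4 (valence 4) → 0 H
  atom 15: F (halogen, monovalent) → 0 H
Total hydrogens: 9.

9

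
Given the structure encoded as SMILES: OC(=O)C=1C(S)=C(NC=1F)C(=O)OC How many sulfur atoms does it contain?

1

Scan the SMILES for S atoms (remember two-letter symbols like Cl and Br are single atoms).
Sulfur count: 1.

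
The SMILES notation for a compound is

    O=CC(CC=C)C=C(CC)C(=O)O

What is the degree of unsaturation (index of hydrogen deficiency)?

4

Molecular formula: C10H14O3.
DoU = (2C + 2 + N − H − X) / 2, where X is the halogen count and O/S are ignored.
    = (2·10 + 2 + 0 − 14 − 0) / 2 = 8 / 2 = 4.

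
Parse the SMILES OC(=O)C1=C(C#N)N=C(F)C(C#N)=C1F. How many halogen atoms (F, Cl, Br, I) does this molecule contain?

Halogen atoms appear at heavy-atom positions 10, 15 (2×F).
Other groups present: 1 carboxylic acid, 2 nitrile.
Halogen count: 2.

2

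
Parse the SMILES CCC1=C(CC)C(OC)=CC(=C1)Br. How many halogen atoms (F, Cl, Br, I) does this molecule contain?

1

Halogen atoms appear at heavy-atom position 13 (1×Br).
Other groups present: 1 ether.
Halogen count: 1.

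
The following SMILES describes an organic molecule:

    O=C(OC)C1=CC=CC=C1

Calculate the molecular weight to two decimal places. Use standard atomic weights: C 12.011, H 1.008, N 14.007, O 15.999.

First, the molecular formula is C8H8O2 (counting implicit H from valence).
  C: 8 × 12.011 = 96.088
  H: 8 × 1.008 = 8.064
  O: 2 × 15.999 = 31.998
Sum: 8×12.011 + 8×1.008 + 2×15.999 = 136.150 → 136.15 g/mol.

136.15 g/mol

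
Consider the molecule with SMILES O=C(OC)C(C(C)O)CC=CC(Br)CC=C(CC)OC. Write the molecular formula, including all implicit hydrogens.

Walk through each heavy atom and fill implicit hydrogens from standard valence (C 4, N 3, O 2, S 2, halogen 1):
  atom 1: O, bond orders sum to 2 (valence 2) → 0 H
  atom 2: C, bond orders sum to 4 (valence 4) → 0 H
  atom 3: O, bond orders sum to 2 (valence 2) → 0 H
  atom 4: C, bond orders sum to 1 (valence 4) → 3 H
  atom 5: C, bond orders sum to 3 (valence 4) → 1 H
  atom 6: C, bond orders sum to 3 (valence 4) → 1 H
  atom 7: C, bond orders sum to 1 (valence 4) → 3 H
  atom 8: O, bond orders sum to 1 (valence 2) → 1 H
  atom 9: C, bond orders sum to 2 (valence 4) → 2 H
  atom 10: C, bond orders sum to 3 (valence 4) → 1 H
  atom 11: C, bond orders sum to 3 (valence 4) → 1 H
  atom 12: C, bond orders sum to 3 (valence 4) → 1 H
  atom 13: Br (halogen, monovalent) → 0 H
  atom 14: C, bond orders sum to 2 (valence 4) → 2 H
  atom 15: C, bond orders sum to 3 (valence 4) → 1 H
  atom 16: C, bond orders sum to 4 (valence 4) → 0 H
  atom 17: C, bond orders sum to 2 (valence 4) → 2 H
  atom 18: C, bond orders sum to 1 (valence 4) → 3 H
  atom 19: O, bond orders sum to 2 (valence 2) → 0 H
  atom 20: C, bond orders sum to 1 (valence 4) → 3 H
Totals → C:15, H:25, Br:1, O:4.

C15H25BrO4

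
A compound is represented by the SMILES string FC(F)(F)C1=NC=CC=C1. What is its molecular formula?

Walk through each heavy atom and fill implicit hydrogens from standard valence (C 4, N 3, O 2, S 2, halogen 1):
  atom 1: F (halogen, monovalent) → 0 H
  atom 2: C, bond orders sum to 4 (valence 4) → 0 H
  atom 3: F (halogen, monovalent) → 0 H
  atom 4: F (halogen, monovalent) → 0 H
  atom 5: C, bond orders sum to 4 (valence 4) → 0 H
  atom 6: N, bond orders sum to 3 (valence 3) → 0 H
  atom 7: C, bond orders sum to 3 (valence 4) → 1 H
  atom 8: C, bond orders sum to 3 (valence 4) → 1 H
  atom 9: C, bond orders sum to 3 (valence 4) → 1 H
  atom 10: C, bond orders sum to 3 (valence 4) → 1 H
Totals → C:6, H:4, F:3, N:1.

C6H4F3N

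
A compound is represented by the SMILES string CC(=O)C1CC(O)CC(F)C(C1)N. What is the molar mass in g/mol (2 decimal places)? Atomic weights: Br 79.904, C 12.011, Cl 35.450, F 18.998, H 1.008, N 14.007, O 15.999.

189.23 g/mol

First, the molecular formula is C9H16FNO2 (counting implicit H from valence).
  C: 9 × 12.011 = 108.099
  F: 1 × 18.998 = 18.998
  H: 16 × 1.008 = 16.128
  N: 1 × 14.007 = 14.007
  O: 2 × 15.999 = 31.998
Sum: 9×12.011 + 1×18.998 + 16×1.008 + 1×14.007 + 2×15.999 = 189.230 → 189.23 g/mol.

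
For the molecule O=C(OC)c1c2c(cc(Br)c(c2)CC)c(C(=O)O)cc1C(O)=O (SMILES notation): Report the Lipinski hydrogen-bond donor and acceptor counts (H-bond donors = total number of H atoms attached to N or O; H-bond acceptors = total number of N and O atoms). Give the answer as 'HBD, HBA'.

2, 6

Donors: find every N or O and count the H atoms it carries.
  atom 1 (O): bond orders sum to 2 → 0 H
  atom 3 (O): bond orders sum to 2 → 0 H
  atom 17 (O): bond orders sum to 2 → 0 H
  atom 18 (O): bond orders sum to 1 → 1 H
  atom 22 (O): bond orders sum to 1 → 1 H
  atom 23 (O): bond orders sum to 2 → 0 H
Lipinski HBD = 2.
Acceptors: N atoms = 0, O atoms = 6 → HBA = 6.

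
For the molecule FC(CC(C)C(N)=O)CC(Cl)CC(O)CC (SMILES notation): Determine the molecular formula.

Walk through each heavy atom and fill implicit hydrogens from standard valence (C 4, N 3, O 2, S 2, halogen 1):
  atom 1: F (halogen, monovalent) → 0 H
  atom 2: C, bond orders sum to 3 (valence 4) → 1 H
  atom 3: C, bond orders sum to 2 (valence 4) → 2 H
  atom 4: C, bond orders sum to 3 (valence 4) → 1 H
  atom 5: C, bond orders sum to 1 (valence 4) → 3 H
  atom 6: C, bond orders sum to 4 (valence 4) → 0 H
  atom 7: N, bond orders sum to 1 (valence 3) → 2 H
  atom 8: O, bond orders sum to 2 (valence 2) → 0 H
  atom 9: C, bond orders sum to 2 (valence 4) → 2 H
  atom 10: C, bond orders sum to 3 (valence 4) → 1 H
  atom 11: Cl (halogen, monovalent) → 0 H
  atom 12: C, bond orders sum to 2 (valence 4) → 2 H
  atom 13: C, bond orders sum to 3 (valence 4) → 1 H
  atom 14: O, bond orders sum to 1 (valence 2) → 1 H
  atom 15: C, bond orders sum to 2 (valence 4) → 2 H
  atom 16: C, bond orders sum to 1 (valence 4) → 3 H
Totals → C:11, H:21, Cl:1, F:1, N:1, O:2.
In Hill order: C11H21ClFNO2.

C11H21ClFNO2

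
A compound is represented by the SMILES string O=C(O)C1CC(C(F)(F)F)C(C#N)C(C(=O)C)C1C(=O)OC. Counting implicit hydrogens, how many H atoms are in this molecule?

14

Walk through each heavy atom and fill implicit hydrogens from standard valence (C 4, N 3, O 2, S 2, halogen 1):
  atom 1: O, bond orders sum to 2 (valence 2) → 0 H
  atom 2: C, bond orders sum to 4 (valence 4) → 0 H
  atom 3: O, bond orders sum to 1 (valence 2) → 1 H
  atom 4: C, bond orders sum to 3 (valence 4) → 1 H
  atom 5: C, bond orders sum to 2 (valence 4) → 2 H
  atom 6: C, bond orders sum to 3 (valence 4) → 1 H
  atom 7: C, bond orders sum to 4 (valence 4) → 0 H
  atom 8: F (halogen, monovalent) → 0 H
  atom 9: F (halogen, monovalent) → 0 H
  atom 10: F (halogen, monovalent) → 0 H
  atom 11: C, bond orders sum to 3 (valence 4) → 1 H
  atom 12: C, bond orders sum to 4 (valence 4) → 0 H
  atom 13: N, bond orders sum to 3 (valence 3) → 0 H
  atom 14: C, bond orders sum to 3 (valence 4) → 1 H
  atom 15: C, bond orders sum to 4 (valence 4) → 0 H
  atom 16: O, bond orders sum to 2 (valence 2) → 0 H
  atom 17: C, bond orders sum to 1 (valence 4) → 3 H
  atom 18: C, bond orders sum to 3 (valence 4) → 1 H
  atom 19: C, bond orders sum to 4 (valence 4) → 0 H
  atom 20: O, bond orders sum to 2 (valence 2) → 0 H
  atom 21: O, bond orders sum to 2 (valence 2) → 0 H
  atom 22: C, bond orders sum to 1 (valence 4) → 3 H
Total hydrogens: 14.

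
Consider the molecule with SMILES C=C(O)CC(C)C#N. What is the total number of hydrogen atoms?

9

Walk through each heavy atom and fill implicit hydrogens from standard valence (C 4, N 3, O 2, S 2, halogen 1):
  atom 1: C, bond orders sum to 2 (valence 4) → 2 H
  atom 2: C, bond orders sum to 4 (valence 4) → 0 H
  atom 3: O, bond orders sum to 1 (valence 2) → 1 H
  atom 4: C, bond orders sum to 2 (valence 4) → 2 H
  atom 5: C, bond orders sum to 3 (valence 4) → 1 H
  atom 6: C, bond orders sum to 1 (valence 4) → 3 H
  atom 7: C, bond orders sum to 4 (valence 4) → 0 H
  atom 8: N, bond orders sum to 3 (valence 3) → 0 H
Total hydrogens: 9.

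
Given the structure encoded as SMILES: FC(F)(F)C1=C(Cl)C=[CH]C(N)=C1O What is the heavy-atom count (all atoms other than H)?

13

Every atom symbol written in the SMILES (organic subset) is one heavy atom; implicit H are not written.
Heavy atoms by element → C:7, Cl:1, F:3, N:1, O:1.
Total: 13.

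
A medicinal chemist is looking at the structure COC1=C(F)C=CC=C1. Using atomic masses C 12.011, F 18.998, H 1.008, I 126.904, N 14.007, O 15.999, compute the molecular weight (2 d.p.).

First, the molecular formula is C7H7FO (counting implicit H from valence).
  C: 7 × 12.011 = 84.077
  F: 1 × 18.998 = 18.998
  H: 7 × 1.008 = 7.056
  O: 1 × 15.999 = 15.999
Sum: 7×12.011 + 1×18.998 + 7×1.008 + 1×15.999 = 126.130 → 126.13 g/mol.

126.13 g/mol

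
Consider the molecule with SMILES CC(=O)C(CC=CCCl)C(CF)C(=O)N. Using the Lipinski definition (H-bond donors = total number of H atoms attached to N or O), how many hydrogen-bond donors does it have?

Donors: find every N or O and count the H atoms it carries.
  atom 3 (O): bond orders sum to 2 → 0 H
  atom 14 (O): bond orders sum to 2 → 0 H
  atom 15 (N): bond orders sum to 1 → 2 H
Lipinski HBD = 2.

2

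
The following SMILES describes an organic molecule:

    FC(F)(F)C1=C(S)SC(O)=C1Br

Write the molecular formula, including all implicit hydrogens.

C5H2BrF3OS2

Walk through each heavy atom and fill implicit hydrogens from standard valence (C 4, N 3, O 2, S 2, halogen 1):
  atom 1: F (halogen, monovalent) → 0 H
  atom 2: C, bond orders sum to 4 (valence 4) → 0 H
  atom 3: F (halogen, monovalent) → 0 H
  atom 4: F (halogen, monovalent) → 0 H
  atom 5: C, bond orders sum to 4 (valence 4) → 0 H
  atom 6: C, bond orders sum to 4 (valence 4) → 0 H
  atom 7: S, bond orders sum to 1 (valence 2) → 1 H
  atom 8: S, bond orders sum to 2 (valence 2) → 0 H
  atom 9: C, bond orders sum to 4 (valence 4) → 0 H
  atom 10: O, bond orders sum to 1 (valence 2) → 1 H
  atom 11: C, bond orders sum to 4 (valence 4) → 0 H
  atom 12: Br (halogen, monovalent) → 0 H
Totals → C:5, H:2, Br:1, F:3, O:1, S:2.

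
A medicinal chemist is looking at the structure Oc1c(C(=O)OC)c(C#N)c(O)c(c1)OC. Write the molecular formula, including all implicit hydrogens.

Walk through each heavy atom and fill implicit hydrogens from standard valence (C 4, N 3, O 2, S 2, halogen 1); for lowercase aromatic atoms, an aromatic c carries 1 H when it has two neighbours and 0 H with three, and aromatic n carries 0 H:
  atom 1: O, bond orders sum to 1 (valence 2) → 1 H
  atom 2: aromatic c, 3 neighbours → 0 H
  atom 3: aromatic c, 3 neighbours → 0 H
  atom 4: C, bond orders sum to 4 (valence 4) → 0 H
  atom 5: O, bond orders sum to 2 (valence 2) → 0 H
  atom 6: O, bond orders sum to 2 (valence 2) → 0 H
  atom 7: C, bond orders sum to 1 (valence 4) → 3 H
  atom 8: aromatic c, 3 neighbours → 0 H
  atom 9: C, bond orders sum to 4 (valence 4) → 0 H
  atom 10: N, bond orders sum to 3 (valence 3) → 0 H
  atom 11: aromatic c, 3 neighbours → 0 H
  atom 12: O, bond orders sum to 1 (valence 2) → 1 H
  atom 13: aromatic c, 3 neighbours → 0 H
  atom 14: aromatic c, 2 neighbours → 1 H
  atom 15: O, bond orders sum to 2 (valence 2) → 0 H
  atom 16: C, bond orders sum to 1 (valence 4) → 3 H
Totals → C:10, H:9, N:1, O:5.
In Hill order: C10H9NO5.

C10H9NO5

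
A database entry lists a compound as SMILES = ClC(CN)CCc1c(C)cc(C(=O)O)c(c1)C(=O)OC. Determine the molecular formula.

Walk through each heavy atom and fill implicit hydrogens from standard valence (C 4, N 3, O 2, S 2, halogen 1); for lowercase aromatic atoms, an aromatic c carries 1 H when it has two neighbours and 0 H with three, and aromatic n carries 0 H:
  atom 1: Cl (halogen, monovalent) → 0 H
  atom 2: C, bond orders sum to 3 (valence 4) → 1 H
  atom 3: C, bond orders sum to 2 (valence 4) → 2 H
  atom 4: N, bond orders sum to 1 (valence 3) → 2 H
  atom 5: C, bond orders sum to 2 (valence 4) → 2 H
  atom 6: C, bond orders sum to 2 (valence 4) → 2 H
  atom 7: aromatic c, 3 neighbours → 0 H
  atom 8: aromatic c, 3 neighbours → 0 H
  atom 9: C, bond orders sum to 1 (valence 4) → 3 H
  atom 10: aromatic c, 2 neighbours → 1 H
  atom 11: aromatic c, 3 neighbours → 0 H
  atom 12: C, bond orders sum to 4 (valence 4) → 0 H
  atom 13: O, bond orders sum to 2 (valence 2) → 0 H
  atom 14: O, bond orders sum to 1 (valence 2) → 1 H
  atom 15: aromatic c, 3 neighbours → 0 H
  atom 16: aromatic c, 2 neighbours → 1 H
  atom 17: C, bond orders sum to 4 (valence 4) → 0 H
  atom 18: O, bond orders sum to 2 (valence 2) → 0 H
  atom 19: O, bond orders sum to 2 (valence 2) → 0 H
  atom 20: C, bond orders sum to 1 (valence 4) → 3 H
Totals → C:14, H:18, Cl:1, N:1, O:4.

C14H18ClNO4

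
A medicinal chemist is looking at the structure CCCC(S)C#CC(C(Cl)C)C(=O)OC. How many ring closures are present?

In SMILES, each pair of matching ring-closure digits denotes one ring-closing bond; the number of such bonds equals the number of independent rings.
Ring-closure bonds here: 0.

0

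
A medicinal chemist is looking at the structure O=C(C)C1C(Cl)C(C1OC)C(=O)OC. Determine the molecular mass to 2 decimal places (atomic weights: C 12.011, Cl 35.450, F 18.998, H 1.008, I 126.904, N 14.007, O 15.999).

First, the molecular formula is C9H13ClO4 (counting implicit H from valence).
  C: 9 × 12.011 = 108.099
  Cl: 1 × 35.450 = 35.450
  H: 13 × 1.008 = 13.104
  O: 4 × 15.999 = 63.996
Sum: 9×12.011 + 1×35.450 + 13×1.008 + 4×15.999 = 220.649 → 220.65 g/mol.

220.65 g/mol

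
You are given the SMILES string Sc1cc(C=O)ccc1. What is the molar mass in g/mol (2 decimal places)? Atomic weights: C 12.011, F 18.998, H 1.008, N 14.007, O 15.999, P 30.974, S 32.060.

First, the molecular formula is C7H6OS (counting implicit H from valence).
  C: 7 × 12.011 = 84.077
  H: 6 × 1.008 = 6.048
  O: 1 × 15.999 = 15.999
  S: 1 × 32.060 = 32.060
Sum: 7×12.011 + 6×1.008 + 1×15.999 + 1×32.060 = 138.184 → 138.18 g/mol.

138.18 g/mol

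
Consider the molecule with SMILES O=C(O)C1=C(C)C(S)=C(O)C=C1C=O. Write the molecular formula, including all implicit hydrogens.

C9H8O4S

Walk through each heavy atom and fill implicit hydrogens from standard valence (C 4, N 3, O 2, S 2, halogen 1):
  atom 1: O, bond orders sum to 2 (valence 2) → 0 H
  atom 2: C, bond orders sum to 4 (valence 4) → 0 H
  atom 3: O, bond orders sum to 1 (valence 2) → 1 H
  atom 4: C, bond orders sum to 4 (valence 4) → 0 H
  atom 5: C, bond orders sum to 4 (valence 4) → 0 H
  atom 6: C, bond orders sum to 1 (valence 4) → 3 H
  atom 7: C, bond orders sum to 4 (valence 4) → 0 H
  atom 8: S, bond orders sum to 1 (valence 2) → 1 H
  atom 9: C, bond orders sum to 4 (valence 4) → 0 H
  atom 10: O, bond orders sum to 1 (valence 2) → 1 H
  atom 11: C, bond orders sum to 3 (valence 4) → 1 H
  atom 12: C, bond orders sum to 4 (valence 4) → 0 H
  atom 13: C, bond orders sum to 3 (valence 4) → 1 H
  atom 14: O, bond orders sum to 2 (valence 2) → 0 H
Totals → C:9, H:8, O:4, S:1.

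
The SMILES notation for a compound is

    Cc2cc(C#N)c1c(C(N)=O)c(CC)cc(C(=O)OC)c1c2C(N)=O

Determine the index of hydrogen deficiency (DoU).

12

Molecular formula: C18H17N3O4.
DoU = (2C + 2 + N − H − X) / 2, where X is the halogen count and O/S are ignored.
    = (2·18 + 2 + 3 − 17 − 0) / 2 = 24 / 2 = 12.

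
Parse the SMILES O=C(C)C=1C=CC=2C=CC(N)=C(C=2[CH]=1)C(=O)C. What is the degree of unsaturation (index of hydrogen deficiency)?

Degree of unsaturation = (number of rings) + (number of π bonds).
Ring closures in the SMILES: 2.
π bonds: 7 double bonds (each 1 DoU) → 7 DoU from unsaturation.
Total DoU = 2 + 7 = 9.

9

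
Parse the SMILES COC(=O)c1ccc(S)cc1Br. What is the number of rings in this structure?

1

In SMILES, each pair of matching ring-closure digits denotes one ring-closing bond; the number of such bonds equals the number of independent rings.
Ring-closure bonds here: 1.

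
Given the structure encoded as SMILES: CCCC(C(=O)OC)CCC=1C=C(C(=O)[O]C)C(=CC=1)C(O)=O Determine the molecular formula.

Walk through each heavy atom and fill implicit hydrogens from standard valence (C 4, N 3, O 2, S 2, halogen 1):
  atom 1: C, bond orders sum to 1 (valence 4) → 3 H
  atom 2: C, bond orders sum to 2 (valence 4) → 2 H
  atom 3: C, bond orders sum to 2 (valence 4) → 2 H
  atom 4: C, bond orders sum to 3 (valence 4) → 1 H
  atom 5: C, bond orders sum to 4 (valence 4) → 0 H
  atom 6: O, bond orders sum to 2 (valence 2) → 0 H
  atom 7: O, bond orders sum to 2 (valence 2) → 0 H
  atom 8: C, bond orders sum to 1 (valence 4) → 3 H
  atom 9: C, bond orders sum to 2 (valence 4) → 2 H
  atom 10: C, bond orders sum to 2 (valence 4) → 2 H
  atom 11: C, bond orders sum to 4 (valence 4) → 0 H
  atom 12: C, bond orders sum to 3 (valence 4) → 1 H
  atom 13: C, bond orders sum to 4 (valence 4) → 0 H
  atom 14: C, bond orders sum to 4 (valence 4) → 0 H
  atom 15: O, bond orders sum to 2 (valence 2) → 0 H
  atom 16: O with explicit H count 0
  atom 17: C, bond orders sum to 1 (valence 4) → 3 H
  atom 18: C, bond orders sum to 4 (valence 4) → 0 H
  atom 19: C, bond orders sum to 3 (valence 4) → 1 H
  atom 20: C, bond orders sum to 3 (valence 4) → 1 H
  atom 21: C, bond orders sum to 4 (valence 4) → 0 H
  atom 22: O, bond orders sum to 1 (valence 2) → 1 H
  atom 23: O, bond orders sum to 2 (valence 2) → 0 H
Totals → C:17, H:22, O:6.

C17H22O6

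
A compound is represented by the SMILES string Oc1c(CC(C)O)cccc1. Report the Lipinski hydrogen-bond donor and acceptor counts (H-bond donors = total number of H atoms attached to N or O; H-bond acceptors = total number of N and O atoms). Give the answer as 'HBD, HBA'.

Donors: find every N or O and count the H atoms it carries.
  atom 1 (O): bond orders sum to 1 → 1 H
  atom 7 (O): bond orders sum to 1 → 1 H
Lipinski HBD = 2.
Acceptors: N atoms = 0, O atoms = 2 → HBA = 2.

2, 2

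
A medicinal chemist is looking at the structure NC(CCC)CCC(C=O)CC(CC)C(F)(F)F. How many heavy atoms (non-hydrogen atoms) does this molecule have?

18

Every atom symbol written in the SMILES (organic subset) is one heavy atom; implicit H are not written.
Heavy atoms by element → C:13, F:3, N:1, O:1.
Total: 18.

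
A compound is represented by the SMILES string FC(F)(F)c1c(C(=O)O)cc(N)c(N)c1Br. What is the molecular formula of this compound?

Walk through each heavy atom and fill implicit hydrogens from standard valence (C 4, N 3, O 2, S 2, halogen 1); for lowercase aromatic atoms, an aromatic c carries 1 H when it has two neighbours and 0 H with three, and aromatic n carries 0 H:
  atom 1: F (halogen, monovalent) → 0 H
  atom 2: C, bond orders sum to 4 (valence 4) → 0 H
  atom 3: F (halogen, monovalent) → 0 H
  atom 4: F (halogen, monovalent) → 0 H
  atom 5: aromatic c, 3 neighbours → 0 H
  atom 6: aromatic c, 3 neighbours → 0 H
  atom 7: C, bond orders sum to 4 (valence 4) → 0 H
  atom 8: O, bond orders sum to 2 (valence 2) → 0 H
  atom 9: O, bond orders sum to 1 (valence 2) → 1 H
  atom 10: aromatic c, 2 neighbours → 1 H
  atom 11: aromatic c, 3 neighbours → 0 H
  atom 12: N, bond orders sum to 1 (valence 3) → 2 H
  atom 13: aromatic c, 3 neighbours → 0 H
  atom 14: N, bond orders sum to 1 (valence 3) → 2 H
  atom 15: aromatic c, 3 neighbours → 0 H
  atom 16: Br (halogen, monovalent) → 0 H
Totals → C:8, H:6, Br:1, F:3, N:2, O:2.
In Hill order: C8H6BrF3N2O2.

C8H6BrF3N2O2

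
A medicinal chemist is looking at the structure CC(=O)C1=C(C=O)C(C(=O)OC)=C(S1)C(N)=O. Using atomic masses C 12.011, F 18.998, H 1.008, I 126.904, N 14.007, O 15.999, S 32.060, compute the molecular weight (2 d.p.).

First, the molecular formula is C10H9NO5S (counting implicit H from valence).
  C: 10 × 12.011 = 120.110
  H: 9 × 1.008 = 9.072
  N: 1 × 14.007 = 14.007
  O: 5 × 15.999 = 79.995
  S: 1 × 32.060 = 32.060
Sum: 10×12.011 + 9×1.008 + 1×14.007 + 5×15.999 + 1×32.060 = 255.244 → 255.24 g/mol.

255.24 g/mol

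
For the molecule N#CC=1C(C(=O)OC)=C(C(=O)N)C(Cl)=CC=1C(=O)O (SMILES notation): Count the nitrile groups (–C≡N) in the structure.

1

The nitrile motif appears at heavy-atom position 2 in the SMILES.
Other groups present: 1 amide, 1 carboxylic acid, 1 ester.
Nitrile count: 1.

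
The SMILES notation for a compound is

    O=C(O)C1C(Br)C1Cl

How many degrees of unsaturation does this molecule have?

Molecular formula: C4H4BrClO2.
DoU = (2C + 2 + N − H − X) / 2, where X is the halogen count and O/S are ignored.
    = (2·4 + 2 + 0 − 4 − 2) / 2 = 4 / 2 = 2.

2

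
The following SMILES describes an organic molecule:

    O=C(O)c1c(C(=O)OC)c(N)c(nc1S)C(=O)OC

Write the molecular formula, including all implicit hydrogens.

C10H10N2O6S

Walk through each heavy atom and fill implicit hydrogens from standard valence (C 4, N 3, O 2, S 2, halogen 1); for lowercase aromatic atoms, an aromatic c carries 1 H when it has two neighbours and 0 H with three, and aromatic n carries 0 H:
  atom 1: O, bond orders sum to 2 (valence 2) → 0 H
  atom 2: C, bond orders sum to 4 (valence 4) → 0 H
  atom 3: O, bond orders sum to 1 (valence 2) → 1 H
  atom 4: aromatic c, 3 neighbours → 0 H
  atom 5: aromatic c, 3 neighbours → 0 H
  atom 6: C, bond orders sum to 4 (valence 4) → 0 H
  atom 7: O, bond orders sum to 2 (valence 2) → 0 H
  atom 8: O, bond orders sum to 2 (valence 2) → 0 H
  atom 9: C, bond orders sum to 1 (valence 4) → 3 H
  atom 10: aromatic c, 3 neighbours → 0 H
  atom 11: N, bond orders sum to 1 (valence 3) → 2 H
  atom 12: aromatic c, 3 neighbours → 0 H
  atom 13: aromatic n, 2 neighbours → 0 H
  atom 14: aromatic c, 3 neighbours → 0 H
  atom 15: S, bond orders sum to 1 (valence 2) → 1 H
  atom 16: C, bond orders sum to 4 (valence 4) → 0 H
  atom 17: O, bond orders sum to 2 (valence 2) → 0 H
  atom 18: O, bond orders sum to 2 (valence 2) → 0 H
  atom 19: C, bond orders sum to 1 (valence 4) → 3 H
Totals → C:10, H:10, N:2, O:6, S:1.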